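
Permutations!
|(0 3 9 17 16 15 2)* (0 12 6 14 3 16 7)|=|(0 16 15 2 12 6 14 3 9 17 7)|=11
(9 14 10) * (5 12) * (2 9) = [0, 1, 9, 3, 4, 12, 6, 7, 8, 14, 2, 11, 5, 13, 10] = (2 9 14 10)(5 12)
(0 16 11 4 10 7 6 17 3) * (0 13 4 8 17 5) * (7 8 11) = [16, 1, 2, 13, 10, 0, 5, 6, 17, 9, 8, 11, 12, 4, 14, 15, 7, 3] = (0 16 7 6 5)(3 13 4 10 8 17)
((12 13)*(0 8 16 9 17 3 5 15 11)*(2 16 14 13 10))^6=(0 2 15 12 3 14 9)(5 13 17 8 16 11 10)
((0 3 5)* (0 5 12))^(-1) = ((0 3 12))^(-1) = (0 12 3)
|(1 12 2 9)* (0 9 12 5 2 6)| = |(0 9 1 5 2 12 6)| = 7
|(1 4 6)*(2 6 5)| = 5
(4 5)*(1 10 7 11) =(1 10 7 11)(4 5) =[0, 10, 2, 3, 5, 4, 6, 11, 8, 9, 7, 1]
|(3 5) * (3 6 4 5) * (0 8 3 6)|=6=|(0 8 3 6 4 5)|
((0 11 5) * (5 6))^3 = ((0 11 6 5))^3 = (0 5 6 11)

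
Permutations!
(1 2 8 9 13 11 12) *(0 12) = (0 12 1 2 8 9 13 11) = [12, 2, 8, 3, 4, 5, 6, 7, 9, 13, 10, 0, 1, 11]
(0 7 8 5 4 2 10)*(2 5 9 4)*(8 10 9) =(0 7 10)(2 9 4 5) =[7, 1, 9, 3, 5, 2, 6, 10, 8, 4, 0]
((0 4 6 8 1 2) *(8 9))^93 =(0 6 8 2 4 9 1)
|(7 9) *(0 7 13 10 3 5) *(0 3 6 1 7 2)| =6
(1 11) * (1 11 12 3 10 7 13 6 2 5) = (1 12 3 10 7 13 6 2 5) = [0, 12, 5, 10, 4, 1, 2, 13, 8, 9, 7, 11, 3, 6]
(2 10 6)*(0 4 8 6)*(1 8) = (0 4 1 8 6 2 10) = [4, 8, 10, 3, 1, 5, 2, 7, 6, 9, 0]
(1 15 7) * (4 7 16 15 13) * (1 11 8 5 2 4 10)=(1 13 10)(2 4 7 11 8 5)(15 16)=[0, 13, 4, 3, 7, 2, 6, 11, 5, 9, 1, 8, 12, 10, 14, 16, 15]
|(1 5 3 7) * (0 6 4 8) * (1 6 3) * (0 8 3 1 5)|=4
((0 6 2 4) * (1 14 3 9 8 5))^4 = ((0 6 2 4)(1 14 3 9 8 5))^4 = (1 8 3)(5 9 14)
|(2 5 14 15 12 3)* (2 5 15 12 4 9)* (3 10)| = 20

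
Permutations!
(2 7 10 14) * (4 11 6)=(2 7 10 14)(4 11 6)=[0, 1, 7, 3, 11, 5, 4, 10, 8, 9, 14, 6, 12, 13, 2]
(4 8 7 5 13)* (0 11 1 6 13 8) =(0 11 1 6 13 4)(5 8 7) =[11, 6, 2, 3, 0, 8, 13, 5, 7, 9, 10, 1, 12, 4]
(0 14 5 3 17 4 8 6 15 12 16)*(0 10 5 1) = (0 14 1)(3 17 4 8 6 15 12 16 10 5) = [14, 0, 2, 17, 8, 3, 15, 7, 6, 9, 5, 11, 16, 13, 1, 12, 10, 4]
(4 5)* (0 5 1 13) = [5, 13, 2, 3, 1, 4, 6, 7, 8, 9, 10, 11, 12, 0] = (0 5 4 1 13)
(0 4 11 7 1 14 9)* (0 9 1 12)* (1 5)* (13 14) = (0 4 11 7 12)(1 13 14 5) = [4, 13, 2, 3, 11, 1, 6, 12, 8, 9, 10, 7, 0, 14, 5]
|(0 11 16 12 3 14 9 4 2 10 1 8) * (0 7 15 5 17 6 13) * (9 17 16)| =|(0 11 9 4 2 10 1 8 7 15 5 16 12 3 14 17 6 13)| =18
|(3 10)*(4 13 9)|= 6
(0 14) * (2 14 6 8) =(0 6 8 2 14) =[6, 1, 14, 3, 4, 5, 8, 7, 2, 9, 10, 11, 12, 13, 0]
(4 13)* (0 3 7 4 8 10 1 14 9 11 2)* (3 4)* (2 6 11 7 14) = (0 4 13 8 10 1 2)(3 14 9 7)(6 11) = [4, 2, 0, 14, 13, 5, 11, 3, 10, 7, 1, 6, 12, 8, 9]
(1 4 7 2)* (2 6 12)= [0, 4, 1, 3, 7, 5, 12, 6, 8, 9, 10, 11, 2]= (1 4 7 6 12 2)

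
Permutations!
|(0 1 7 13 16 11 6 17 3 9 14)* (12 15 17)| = |(0 1 7 13 16 11 6 12 15 17 3 9 14)| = 13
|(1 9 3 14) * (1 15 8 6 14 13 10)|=20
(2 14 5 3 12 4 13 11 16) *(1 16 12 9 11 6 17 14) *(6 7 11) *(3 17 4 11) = (1 16 2)(3 9 6 4 13 7)(5 17 14)(11 12) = [0, 16, 1, 9, 13, 17, 4, 3, 8, 6, 10, 12, 11, 7, 5, 15, 2, 14]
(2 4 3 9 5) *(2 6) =(2 4 3 9 5 6) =[0, 1, 4, 9, 3, 6, 2, 7, 8, 5]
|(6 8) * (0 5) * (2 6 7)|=|(0 5)(2 6 8 7)|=4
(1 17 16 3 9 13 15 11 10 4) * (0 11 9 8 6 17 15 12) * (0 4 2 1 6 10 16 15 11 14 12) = (0 14 12 4 6 17 15 9 13)(1 11 16 3 8 10 2) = [14, 11, 1, 8, 6, 5, 17, 7, 10, 13, 2, 16, 4, 0, 12, 9, 3, 15]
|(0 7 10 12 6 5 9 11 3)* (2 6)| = |(0 7 10 12 2 6 5 9 11 3)| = 10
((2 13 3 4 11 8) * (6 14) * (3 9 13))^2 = ((2 3 4 11 8)(6 14)(9 13))^2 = (14)(2 4 8 3 11)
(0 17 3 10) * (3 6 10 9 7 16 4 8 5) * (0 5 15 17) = (3 9 7 16 4 8 15 17 6 10 5) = [0, 1, 2, 9, 8, 3, 10, 16, 15, 7, 5, 11, 12, 13, 14, 17, 4, 6]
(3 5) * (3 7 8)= (3 5 7 8)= [0, 1, 2, 5, 4, 7, 6, 8, 3]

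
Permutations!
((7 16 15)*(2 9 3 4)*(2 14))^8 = (2 4 9 14 3)(7 15 16)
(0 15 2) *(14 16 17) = [15, 1, 0, 3, 4, 5, 6, 7, 8, 9, 10, 11, 12, 13, 16, 2, 17, 14] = (0 15 2)(14 16 17)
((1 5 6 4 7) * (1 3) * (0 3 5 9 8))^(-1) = (0 8 9 1 3)(4 6 5 7)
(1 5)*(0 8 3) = (0 8 3)(1 5) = [8, 5, 2, 0, 4, 1, 6, 7, 3]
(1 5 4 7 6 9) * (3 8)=[0, 5, 2, 8, 7, 4, 9, 6, 3, 1]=(1 5 4 7 6 9)(3 8)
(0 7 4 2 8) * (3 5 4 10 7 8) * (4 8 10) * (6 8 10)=(0 6 8)(2 3 5 10 7 4)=[6, 1, 3, 5, 2, 10, 8, 4, 0, 9, 7]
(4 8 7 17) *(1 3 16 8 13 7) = [0, 3, 2, 16, 13, 5, 6, 17, 1, 9, 10, 11, 12, 7, 14, 15, 8, 4] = (1 3 16 8)(4 13 7 17)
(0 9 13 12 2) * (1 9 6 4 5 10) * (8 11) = (0 6 4 5 10 1 9 13 12 2)(8 11) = [6, 9, 0, 3, 5, 10, 4, 7, 11, 13, 1, 8, 2, 12]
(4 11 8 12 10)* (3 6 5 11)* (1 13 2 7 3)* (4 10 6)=[0, 13, 7, 4, 1, 11, 5, 3, 12, 9, 10, 8, 6, 2]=(1 13 2 7 3 4)(5 11 8 12 6)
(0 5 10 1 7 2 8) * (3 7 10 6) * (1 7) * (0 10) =(0 5 6 3 1)(2 8 10 7) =[5, 0, 8, 1, 4, 6, 3, 2, 10, 9, 7]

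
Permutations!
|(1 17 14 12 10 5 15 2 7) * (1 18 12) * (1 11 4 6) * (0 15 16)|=|(0 15 2 7 18 12 10 5 16)(1 17 14 11 4 6)|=18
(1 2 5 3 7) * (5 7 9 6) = (1 2 7)(3 9 6 5) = [0, 2, 7, 9, 4, 3, 5, 1, 8, 6]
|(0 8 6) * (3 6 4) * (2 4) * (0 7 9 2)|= |(0 8)(2 4 3 6 7 9)|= 6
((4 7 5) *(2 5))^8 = (7) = ((2 5 4 7))^8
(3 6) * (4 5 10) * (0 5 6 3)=(0 5 10 4 6)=[5, 1, 2, 3, 6, 10, 0, 7, 8, 9, 4]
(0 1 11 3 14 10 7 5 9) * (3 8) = (0 1 11 8 3 14 10 7 5 9) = [1, 11, 2, 14, 4, 9, 6, 5, 3, 0, 7, 8, 12, 13, 10]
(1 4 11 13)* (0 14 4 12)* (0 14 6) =(0 6)(1 12 14 4 11 13) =[6, 12, 2, 3, 11, 5, 0, 7, 8, 9, 10, 13, 14, 1, 4]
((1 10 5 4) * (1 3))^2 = (1 5 3 10 4)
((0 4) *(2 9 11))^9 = (11)(0 4)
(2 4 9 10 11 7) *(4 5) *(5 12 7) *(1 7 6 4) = (1 7 2 12 6 4 9 10 11 5) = [0, 7, 12, 3, 9, 1, 4, 2, 8, 10, 11, 5, 6]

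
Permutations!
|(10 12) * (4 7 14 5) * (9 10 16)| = 4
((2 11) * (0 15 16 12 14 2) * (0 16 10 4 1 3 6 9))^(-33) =((0 15 10 4 1 3 6 9)(2 11 16 12 14))^(-33) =(0 9 6 3 1 4 10 15)(2 16 14 11 12)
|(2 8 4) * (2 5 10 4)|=|(2 8)(4 5 10)|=6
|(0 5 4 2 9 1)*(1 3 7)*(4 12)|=9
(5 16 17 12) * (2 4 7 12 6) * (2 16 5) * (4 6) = (2 6 16 17 4 7 12) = [0, 1, 6, 3, 7, 5, 16, 12, 8, 9, 10, 11, 2, 13, 14, 15, 17, 4]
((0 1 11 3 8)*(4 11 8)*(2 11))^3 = ((0 1 8)(2 11 3 4))^3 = (2 4 3 11)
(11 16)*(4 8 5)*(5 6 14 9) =(4 8 6 14 9 5)(11 16) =[0, 1, 2, 3, 8, 4, 14, 7, 6, 5, 10, 16, 12, 13, 9, 15, 11]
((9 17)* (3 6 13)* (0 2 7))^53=(0 7 2)(3 13 6)(9 17)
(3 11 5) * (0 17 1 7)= (0 17 1 7)(3 11 5)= [17, 7, 2, 11, 4, 3, 6, 0, 8, 9, 10, 5, 12, 13, 14, 15, 16, 1]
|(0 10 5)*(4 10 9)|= 5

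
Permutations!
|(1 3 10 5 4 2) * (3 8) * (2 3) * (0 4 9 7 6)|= |(0 4 3 10 5 9 7 6)(1 8 2)|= 24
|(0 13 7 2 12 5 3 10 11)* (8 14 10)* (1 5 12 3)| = |(0 13 7 2 3 8 14 10 11)(1 5)| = 18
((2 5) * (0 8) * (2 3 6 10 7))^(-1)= (0 8)(2 7 10 6 3 5)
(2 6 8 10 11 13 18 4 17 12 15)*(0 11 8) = (0 11 13 18 4 17 12 15 2 6)(8 10) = [11, 1, 6, 3, 17, 5, 0, 7, 10, 9, 8, 13, 15, 18, 14, 2, 16, 12, 4]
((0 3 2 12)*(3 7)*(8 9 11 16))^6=((0 7 3 2 12)(8 9 11 16))^6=(0 7 3 2 12)(8 11)(9 16)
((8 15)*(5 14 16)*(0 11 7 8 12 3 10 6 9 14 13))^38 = (0 14 3 7 5 6 15)(8 13 9 12 11 16 10)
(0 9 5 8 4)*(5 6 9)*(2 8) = (0 5 2 8 4)(6 9) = [5, 1, 8, 3, 0, 2, 9, 7, 4, 6]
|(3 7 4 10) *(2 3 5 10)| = 4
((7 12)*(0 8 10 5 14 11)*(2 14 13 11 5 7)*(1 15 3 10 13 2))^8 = (1 3 7)(2 5 14)(10 12 15)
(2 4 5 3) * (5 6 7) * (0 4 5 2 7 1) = (0 4 6 1)(2 5 3 7) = [4, 0, 5, 7, 6, 3, 1, 2]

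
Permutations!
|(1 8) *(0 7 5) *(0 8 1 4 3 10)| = 7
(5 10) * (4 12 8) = [0, 1, 2, 3, 12, 10, 6, 7, 4, 9, 5, 11, 8] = (4 12 8)(5 10)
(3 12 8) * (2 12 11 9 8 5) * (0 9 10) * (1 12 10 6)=(0 9 8 3 11 6 1 12 5 2 10)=[9, 12, 10, 11, 4, 2, 1, 7, 3, 8, 0, 6, 5]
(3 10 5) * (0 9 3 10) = [9, 1, 2, 0, 4, 10, 6, 7, 8, 3, 5] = (0 9 3)(5 10)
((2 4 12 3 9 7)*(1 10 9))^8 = (12)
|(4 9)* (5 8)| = 2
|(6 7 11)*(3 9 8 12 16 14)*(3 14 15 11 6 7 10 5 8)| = 18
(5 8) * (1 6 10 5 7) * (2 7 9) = (1 6 10 5 8 9 2 7) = [0, 6, 7, 3, 4, 8, 10, 1, 9, 2, 5]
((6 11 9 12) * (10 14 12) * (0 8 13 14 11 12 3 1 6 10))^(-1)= (0 9 11 10 12 6 1 3 14 13 8)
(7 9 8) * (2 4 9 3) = [0, 1, 4, 2, 9, 5, 6, 3, 7, 8] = (2 4 9 8 7 3)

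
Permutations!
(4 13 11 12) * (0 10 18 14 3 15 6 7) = [10, 1, 2, 15, 13, 5, 7, 0, 8, 9, 18, 12, 4, 11, 3, 6, 16, 17, 14] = (0 10 18 14 3 15 6 7)(4 13 11 12)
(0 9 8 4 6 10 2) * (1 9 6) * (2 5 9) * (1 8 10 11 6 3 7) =(0 3 7 1 2)(4 8)(5 9 10)(6 11) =[3, 2, 0, 7, 8, 9, 11, 1, 4, 10, 5, 6]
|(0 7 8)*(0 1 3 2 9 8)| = |(0 7)(1 3 2 9 8)| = 10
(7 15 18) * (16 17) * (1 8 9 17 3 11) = (1 8 9 17 16 3 11)(7 15 18) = [0, 8, 2, 11, 4, 5, 6, 15, 9, 17, 10, 1, 12, 13, 14, 18, 3, 16, 7]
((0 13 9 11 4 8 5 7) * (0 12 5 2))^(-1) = ((0 13 9 11 4 8 2)(5 7 12))^(-1) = (0 2 8 4 11 9 13)(5 12 7)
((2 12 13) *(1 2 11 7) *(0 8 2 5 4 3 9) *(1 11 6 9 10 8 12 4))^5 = (13)(1 5)(7 11)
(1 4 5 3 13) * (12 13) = (1 4 5 3 12 13) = [0, 4, 2, 12, 5, 3, 6, 7, 8, 9, 10, 11, 13, 1]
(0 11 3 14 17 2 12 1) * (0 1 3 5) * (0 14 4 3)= (0 11 5 14 17 2 12)(3 4)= [11, 1, 12, 4, 3, 14, 6, 7, 8, 9, 10, 5, 0, 13, 17, 15, 16, 2]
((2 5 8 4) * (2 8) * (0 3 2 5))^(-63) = ((0 3 2)(4 8))^(-63) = (4 8)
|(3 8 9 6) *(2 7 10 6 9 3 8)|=|(2 7 10 6 8 3)|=6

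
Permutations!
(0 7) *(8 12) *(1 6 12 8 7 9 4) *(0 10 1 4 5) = [9, 6, 2, 3, 4, 0, 12, 10, 8, 5, 1, 11, 7] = (0 9 5)(1 6 12 7 10)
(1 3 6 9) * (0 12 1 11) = [12, 3, 2, 6, 4, 5, 9, 7, 8, 11, 10, 0, 1] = (0 12 1 3 6 9 11)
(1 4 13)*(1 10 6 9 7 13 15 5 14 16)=(1 4 15 5 14 16)(6 9 7 13 10)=[0, 4, 2, 3, 15, 14, 9, 13, 8, 7, 6, 11, 12, 10, 16, 5, 1]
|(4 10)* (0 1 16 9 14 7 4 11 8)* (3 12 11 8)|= 9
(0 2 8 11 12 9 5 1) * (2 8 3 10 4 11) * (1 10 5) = [8, 0, 3, 5, 11, 10, 6, 7, 2, 1, 4, 12, 9] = (0 8 2 3 5 10 4 11 12 9 1)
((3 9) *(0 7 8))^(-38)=(9)(0 7 8)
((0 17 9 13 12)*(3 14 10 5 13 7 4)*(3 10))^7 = ((0 17 9 7 4 10 5 13 12)(3 14))^7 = (0 13 10 7 17 12 5 4 9)(3 14)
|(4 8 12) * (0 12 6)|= 5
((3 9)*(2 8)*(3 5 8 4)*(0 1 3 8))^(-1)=((0 1 3 9 5)(2 4 8))^(-1)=(0 5 9 3 1)(2 8 4)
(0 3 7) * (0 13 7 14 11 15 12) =[3, 1, 2, 14, 4, 5, 6, 13, 8, 9, 10, 15, 0, 7, 11, 12] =(0 3 14 11 15 12)(7 13)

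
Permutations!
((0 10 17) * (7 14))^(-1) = ((0 10 17)(7 14))^(-1) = (0 17 10)(7 14)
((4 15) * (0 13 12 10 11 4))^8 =(0 13 12 10 11 4 15)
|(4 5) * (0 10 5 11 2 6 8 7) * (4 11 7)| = 9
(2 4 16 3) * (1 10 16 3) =[0, 10, 4, 2, 3, 5, 6, 7, 8, 9, 16, 11, 12, 13, 14, 15, 1] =(1 10 16)(2 4 3)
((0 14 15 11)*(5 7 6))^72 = ((0 14 15 11)(5 7 6))^72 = (15)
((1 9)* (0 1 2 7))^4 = ((0 1 9 2 7))^4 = (0 7 2 9 1)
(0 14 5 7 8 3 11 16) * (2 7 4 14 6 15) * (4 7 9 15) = (0 6 4 14 5 7 8 3 11 16)(2 9 15) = [6, 1, 9, 11, 14, 7, 4, 8, 3, 15, 10, 16, 12, 13, 5, 2, 0]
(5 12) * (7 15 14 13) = (5 12)(7 15 14 13) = [0, 1, 2, 3, 4, 12, 6, 15, 8, 9, 10, 11, 5, 7, 13, 14]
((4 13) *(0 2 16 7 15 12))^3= (0 7)(2 15)(4 13)(12 16)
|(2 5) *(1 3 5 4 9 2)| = |(1 3 5)(2 4 9)| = 3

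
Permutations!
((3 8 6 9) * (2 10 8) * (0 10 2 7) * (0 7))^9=((0 10 8 6 9 3))^9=(0 6)(3 8)(9 10)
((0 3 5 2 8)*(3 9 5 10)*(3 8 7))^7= ((0 9 5 2 7 3 10 8))^7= (0 8 10 3 7 2 5 9)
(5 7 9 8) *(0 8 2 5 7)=(0 8 7 9 2 5)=[8, 1, 5, 3, 4, 0, 6, 9, 7, 2]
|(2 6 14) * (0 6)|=4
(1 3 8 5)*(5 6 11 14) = (1 3 8 6 11 14 5) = [0, 3, 2, 8, 4, 1, 11, 7, 6, 9, 10, 14, 12, 13, 5]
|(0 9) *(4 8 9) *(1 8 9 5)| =3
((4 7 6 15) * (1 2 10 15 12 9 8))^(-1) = (1 8 9 12 6 7 4 15 10 2)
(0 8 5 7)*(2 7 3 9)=[8, 1, 7, 9, 4, 3, 6, 0, 5, 2]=(0 8 5 3 9 2 7)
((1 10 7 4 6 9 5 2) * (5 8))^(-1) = (1 2 5 8 9 6 4 7 10) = ((1 10 7 4 6 9 8 5 2))^(-1)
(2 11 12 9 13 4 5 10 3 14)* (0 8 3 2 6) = (0 8 3 14 6)(2 11 12 9 13 4 5 10) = [8, 1, 11, 14, 5, 10, 0, 7, 3, 13, 2, 12, 9, 4, 6]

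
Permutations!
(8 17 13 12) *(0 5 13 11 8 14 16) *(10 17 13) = (0 5 10 17 11 8 13 12 14 16) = [5, 1, 2, 3, 4, 10, 6, 7, 13, 9, 17, 8, 14, 12, 16, 15, 0, 11]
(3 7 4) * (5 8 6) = (3 7 4)(5 8 6) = [0, 1, 2, 7, 3, 8, 5, 4, 6]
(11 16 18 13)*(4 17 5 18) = (4 17 5 18 13 11 16) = [0, 1, 2, 3, 17, 18, 6, 7, 8, 9, 10, 16, 12, 11, 14, 15, 4, 5, 13]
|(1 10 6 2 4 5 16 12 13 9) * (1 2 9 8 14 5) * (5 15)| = |(1 10 6 9 2 4)(5 16 12 13 8 14 15)| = 42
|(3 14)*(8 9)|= |(3 14)(8 9)|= 2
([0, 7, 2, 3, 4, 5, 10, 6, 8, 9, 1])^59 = [0, 10, 2, 3, 4, 5, 7, 1, 8, 9, 6]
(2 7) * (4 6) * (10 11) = [0, 1, 7, 3, 6, 5, 4, 2, 8, 9, 11, 10] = (2 7)(4 6)(10 11)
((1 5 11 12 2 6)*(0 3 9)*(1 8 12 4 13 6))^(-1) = (0 9 3)(1 2 12 8 6 13 4 11 5)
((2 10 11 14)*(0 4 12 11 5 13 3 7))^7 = (0 5 11 7 10 12 3 2 4 13 14)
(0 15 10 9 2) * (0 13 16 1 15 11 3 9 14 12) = [11, 15, 13, 9, 4, 5, 6, 7, 8, 2, 14, 3, 0, 16, 12, 10, 1] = (0 11 3 9 2 13 16 1 15 10 14 12)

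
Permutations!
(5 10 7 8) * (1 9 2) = (1 9 2)(5 10 7 8) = [0, 9, 1, 3, 4, 10, 6, 8, 5, 2, 7]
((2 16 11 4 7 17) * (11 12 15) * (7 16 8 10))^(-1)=((2 8 10 7 17)(4 16 12 15 11))^(-1)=(2 17 7 10 8)(4 11 15 12 16)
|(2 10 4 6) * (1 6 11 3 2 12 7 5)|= |(1 6 12 7 5)(2 10 4 11 3)|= 5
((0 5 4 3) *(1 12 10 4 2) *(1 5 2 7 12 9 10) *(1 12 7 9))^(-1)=(12)(0 3 4 10 9 5 2)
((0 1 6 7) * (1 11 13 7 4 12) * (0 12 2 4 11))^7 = (1 6 11 13 7 12)(2 4) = ((1 6 11 13 7 12)(2 4))^7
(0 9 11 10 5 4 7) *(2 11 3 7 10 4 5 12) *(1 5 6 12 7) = (0 9 3 1 5 6 12 2 11 4 10 7) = [9, 5, 11, 1, 10, 6, 12, 0, 8, 3, 7, 4, 2]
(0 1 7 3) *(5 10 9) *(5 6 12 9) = (0 1 7 3)(5 10)(6 12 9) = [1, 7, 2, 0, 4, 10, 12, 3, 8, 6, 5, 11, 9]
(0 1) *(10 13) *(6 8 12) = [1, 0, 2, 3, 4, 5, 8, 7, 12, 9, 13, 11, 6, 10] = (0 1)(6 8 12)(10 13)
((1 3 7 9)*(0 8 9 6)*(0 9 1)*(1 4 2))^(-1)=(0 9 6 7 3 1 2 4 8)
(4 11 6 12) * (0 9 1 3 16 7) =[9, 3, 2, 16, 11, 5, 12, 0, 8, 1, 10, 6, 4, 13, 14, 15, 7] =(0 9 1 3 16 7)(4 11 6 12)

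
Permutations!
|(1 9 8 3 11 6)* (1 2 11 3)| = 3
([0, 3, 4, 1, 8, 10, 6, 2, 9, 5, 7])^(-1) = [0, 3, 7, 1, 2, 9, 6, 10, 4, 8, 5]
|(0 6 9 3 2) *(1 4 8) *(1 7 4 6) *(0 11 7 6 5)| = 24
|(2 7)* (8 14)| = 2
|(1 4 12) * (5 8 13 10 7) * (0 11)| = 30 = |(0 11)(1 4 12)(5 8 13 10 7)|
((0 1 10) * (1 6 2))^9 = (0 10 1 2 6)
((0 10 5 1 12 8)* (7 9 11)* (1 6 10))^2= ((0 1 12 8)(5 6 10)(7 9 11))^2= (0 12)(1 8)(5 10 6)(7 11 9)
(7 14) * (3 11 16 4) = [0, 1, 2, 11, 3, 5, 6, 14, 8, 9, 10, 16, 12, 13, 7, 15, 4] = (3 11 16 4)(7 14)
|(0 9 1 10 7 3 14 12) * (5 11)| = |(0 9 1 10 7 3 14 12)(5 11)| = 8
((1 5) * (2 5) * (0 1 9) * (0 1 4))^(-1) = (0 4)(1 9 5 2)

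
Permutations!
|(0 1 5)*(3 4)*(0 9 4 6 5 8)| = 15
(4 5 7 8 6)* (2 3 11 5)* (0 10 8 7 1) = (0 10 8 6 4 2 3 11 5 1) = [10, 0, 3, 11, 2, 1, 4, 7, 6, 9, 8, 5]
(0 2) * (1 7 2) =(0 1 7 2) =[1, 7, 0, 3, 4, 5, 6, 2]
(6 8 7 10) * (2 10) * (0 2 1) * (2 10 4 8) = (0 10 6 2 4 8 7 1) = [10, 0, 4, 3, 8, 5, 2, 1, 7, 9, 6]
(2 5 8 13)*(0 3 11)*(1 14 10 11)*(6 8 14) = (0 3 1 6 8 13 2 5 14 10 11) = [3, 6, 5, 1, 4, 14, 8, 7, 13, 9, 11, 0, 12, 2, 10]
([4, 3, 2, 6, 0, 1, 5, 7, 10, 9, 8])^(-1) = (0 4)(1 5 6 3)(8 10)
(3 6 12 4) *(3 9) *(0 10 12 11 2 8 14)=(0 10 12 4 9 3 6 11 2 8 14)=[10, 1, 8, 6, 9, 5, 11, 7, 14, 3, 12, 2, 4, 13, 0]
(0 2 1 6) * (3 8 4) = (0 2 1 6)(3 8 4) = [2, 6, 1, 8, 3, 5, 0, 7, 4]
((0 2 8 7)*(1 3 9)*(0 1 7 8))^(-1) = ((0 2)(1 3 9 7))^(-1) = (0 2)(1 7 9 3)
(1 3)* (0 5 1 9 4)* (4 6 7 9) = (0 5 1 3 4)(6 7 9) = [5, 3, 2, 4, 0, 1, 7, 9, 8, 6]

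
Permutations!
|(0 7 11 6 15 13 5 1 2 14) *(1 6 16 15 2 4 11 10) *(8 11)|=14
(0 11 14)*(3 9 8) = (0 11 14)(3 9 8) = [11, 1, 2, 9, 4, 5, 6, 7, 3, 8, 10, 14, 12, 13, 0]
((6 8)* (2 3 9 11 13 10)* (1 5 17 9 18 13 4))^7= ((1 5 17 9 11 4)(2 3 18 13 10)(6 8))^7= (1 5 17 9 11 4)(2 18 10 3 13)(6 8)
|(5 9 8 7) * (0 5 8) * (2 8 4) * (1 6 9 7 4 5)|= 12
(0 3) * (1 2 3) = (0 1 2 3) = [1, 2, 3, 0]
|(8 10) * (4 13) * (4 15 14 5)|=|(4 13 15 14 5)(8 10)|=10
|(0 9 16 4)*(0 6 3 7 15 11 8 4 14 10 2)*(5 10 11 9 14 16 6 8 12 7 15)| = |(16)(0 14 11 12 7 5 10 2)(3 15 9 6)(4 8)| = 8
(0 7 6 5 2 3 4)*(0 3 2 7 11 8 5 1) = (0 11 8 5 7 6 1)(3 4) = [11, 0, 2, 4, 3, 7, 1, 6, 5, 9, 10, 8]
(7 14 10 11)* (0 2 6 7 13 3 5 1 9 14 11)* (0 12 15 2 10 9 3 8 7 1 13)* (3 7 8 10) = (0 3 5 13 10 12 15 2 6 1 7 11)(9 14) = [3, 7, 6, 5, 4, 13, 1, 11, 8, 14, 12, 0, 15, 10, 9, 2]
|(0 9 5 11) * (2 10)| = |(0 9 5 11)(2 10)| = 4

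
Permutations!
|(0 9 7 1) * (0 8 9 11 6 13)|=|(0 11 6 13)(1 8 9 7)|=4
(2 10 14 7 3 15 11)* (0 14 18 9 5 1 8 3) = (0 14 7)(1 8 3 15 11 2 10 18 9 5) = [14, 8, 10, 15, 4, 1, 6, 0, 3, 5, 18, 2, 12, 13, 7, 11, 16, 17, 9]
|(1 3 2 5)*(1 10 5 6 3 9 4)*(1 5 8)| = 6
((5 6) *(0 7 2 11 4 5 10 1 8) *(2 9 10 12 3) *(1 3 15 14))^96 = ((0 7 9 10 3 2 11 4 5 6 12 15 14 1 8))^96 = (0 11 14 10 6)(1 3 12 7 4)(2 15 9 5 8)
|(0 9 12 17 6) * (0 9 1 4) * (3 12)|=|(0 1 4)(3 12 17 6 9)|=15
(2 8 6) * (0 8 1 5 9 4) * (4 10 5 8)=(0 4)(1 8 6 2)(5 9 10)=[4, 8, 1, 3, 0, 9, 2, 7, 6, 10, 5]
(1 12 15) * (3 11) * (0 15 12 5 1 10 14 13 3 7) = (0 15 10 14 13 3 11 7)(1 5) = [15, 5, 2, 11, 4, 1, 6, 0, 8, 9, 14, 7, 12, 3, 13, 10]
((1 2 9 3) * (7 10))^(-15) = (1 2 9 3)(7 10)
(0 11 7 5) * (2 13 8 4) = (0 11 7 5)(2 13 8 4) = [11, 1, 13, 3, 2, 0, 6, 5, 4, 9, 10, 7, 12, 8]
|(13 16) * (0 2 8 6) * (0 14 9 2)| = 10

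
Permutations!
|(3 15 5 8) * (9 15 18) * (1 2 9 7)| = |(1 2 9 15 5 8 3 18 7)| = 9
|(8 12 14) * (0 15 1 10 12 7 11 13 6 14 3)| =|(0 15 1 10 12 3)(6 14 8 7 11 13)| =6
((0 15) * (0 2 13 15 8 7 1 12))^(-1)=((0 8 7 1 12)(2 13 15))^(-1)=(0 12 1 7 8)(2 15 13)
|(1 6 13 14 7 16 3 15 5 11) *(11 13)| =21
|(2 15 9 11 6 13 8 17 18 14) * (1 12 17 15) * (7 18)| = |(1 12 17 7 18 14 2)(6 13 8 15 9 11)| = 42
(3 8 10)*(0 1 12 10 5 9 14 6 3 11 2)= (0 1 12 10 11 2)(3 8 5 9 14 6)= [1, 12, 0, 8, 4, 9, 3, 7, 5, 14, 11, 2, 10, 13, 6]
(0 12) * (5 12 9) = (0 9 5 12) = [9, 1, 2, 3, 4, 12, 6, 7, 8, 5, 10, 11, 0]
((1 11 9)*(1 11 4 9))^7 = (1 11 9 4)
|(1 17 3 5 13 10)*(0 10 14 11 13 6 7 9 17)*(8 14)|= 12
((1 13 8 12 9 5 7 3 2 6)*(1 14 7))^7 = ((1 13 8 12 9 5)(2 6 14 7 3))^7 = (1 13 8 12 9 5)(2 14 3 6 7)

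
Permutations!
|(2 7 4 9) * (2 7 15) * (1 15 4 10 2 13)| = |(1 15 13)(2 4 9 7 10)| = 15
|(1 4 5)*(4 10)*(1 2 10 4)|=5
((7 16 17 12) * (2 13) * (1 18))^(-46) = (18)(7 17)(12 16)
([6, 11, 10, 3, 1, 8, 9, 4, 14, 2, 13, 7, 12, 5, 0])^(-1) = [14, 4, 9, 3, 7, 13, 0, 11, 5, 6, 2, 1, 12, 10, 8]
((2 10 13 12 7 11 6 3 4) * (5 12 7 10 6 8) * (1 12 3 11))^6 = ((1 12 10 13 7)(2 6 11 8 5 3 4))^6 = (1 12 10 13 7)(2 4 3 5 8 11 6)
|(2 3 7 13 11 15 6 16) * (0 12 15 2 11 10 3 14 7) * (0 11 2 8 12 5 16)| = |(0 5 16 2 14 7 13 10 3 11 8 12 15 6)| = 14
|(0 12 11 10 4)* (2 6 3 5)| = |(0 12 11 10 4)(2 6 3 5)| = 20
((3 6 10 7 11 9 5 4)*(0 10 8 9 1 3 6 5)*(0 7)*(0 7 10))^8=((1 3 5 4 6 8 9 10 7 11))^8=(1 7 9 6 5)(3 11 10 8 4)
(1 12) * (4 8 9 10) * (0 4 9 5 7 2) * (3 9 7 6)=(0 4 8 5 6 3 9 10 7 2)(1 12)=[4, 12, 0, 9, 8, 6, 3, 2, 5, 10, 7, 11, 1]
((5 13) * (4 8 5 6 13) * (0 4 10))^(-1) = ((0 4 8 5 10)(6 13))^(-1) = (0 10 5 8 4)(6 13)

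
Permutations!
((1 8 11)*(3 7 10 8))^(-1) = (1 11 8 10 7 3)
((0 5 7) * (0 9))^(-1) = ((0 5 7 9))^(-1) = (0 9 7 5)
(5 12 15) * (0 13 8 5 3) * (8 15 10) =(0 13 15 3)(5 12 10 8) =[13, 1, 2, 0, 4, 12, 6, 7, 5, 9, 8, 11, 10, 15, 14, 3]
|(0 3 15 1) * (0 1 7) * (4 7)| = |(0 3 15 4 7)| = 5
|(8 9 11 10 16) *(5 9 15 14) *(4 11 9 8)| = 4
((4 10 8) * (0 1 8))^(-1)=((0 1 8 4 10))^(-1)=(0 10 4 8 1)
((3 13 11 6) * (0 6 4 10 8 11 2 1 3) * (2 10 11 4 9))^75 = (0 6)(1 10 11)(2 13 4)(3 8 9)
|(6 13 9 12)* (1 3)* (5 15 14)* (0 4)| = |(0 4)(1 3)(5 15 14)(6 13 9 12)| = 12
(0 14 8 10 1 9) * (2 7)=(0 14 8 10 1 9)(2 7)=[14, 9, 7, 3, 4, 5, 6, 2, 10, 0, 1, 11, 12, 13, 8]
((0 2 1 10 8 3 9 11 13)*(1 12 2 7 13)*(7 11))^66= ((0 11 1 10 8 3 9 7 13)(2 12))^66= (0 10 9)(1 3 13)(7 11 8)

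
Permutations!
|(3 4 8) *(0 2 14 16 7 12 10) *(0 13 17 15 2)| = 9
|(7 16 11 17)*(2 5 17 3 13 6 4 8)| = |(2 5 17 7 16 11 3 13 6 4 8)| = 11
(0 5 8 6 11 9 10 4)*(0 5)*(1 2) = (1 2)(4 5 8 6 11 9 10) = [0, 2, 1, 3, 5, 8, 11, 7, 6, 10, 4, 9]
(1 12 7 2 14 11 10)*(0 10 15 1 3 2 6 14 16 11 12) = (0 10 3 2 16 11 15 1)(6 14 12 7) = [10, 0, 16, 2, 4, 5, 14, 6, 8, 9, 3, 15, 7, 13, 12, 1, 11]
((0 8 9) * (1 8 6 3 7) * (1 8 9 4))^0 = ((0 6 3 7 8 4 1 9))^0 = (9)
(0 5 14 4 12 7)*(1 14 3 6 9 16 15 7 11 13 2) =[5, 14, 1, 6, 12, 3, 9, 0, 8, 16, 10, 13, 11, 2, 4, 7, 15] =(0 5 3 6 9 16 15 7)(1 14 4 12 11 13 2)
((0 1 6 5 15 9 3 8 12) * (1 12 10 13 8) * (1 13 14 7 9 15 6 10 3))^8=(15)(1 7 10 9 14)(3 8 13)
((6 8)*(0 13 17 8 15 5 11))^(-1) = (0 11 5 15 6 8 17 13)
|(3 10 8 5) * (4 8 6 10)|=|(3 4 8 5)(6 10)|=4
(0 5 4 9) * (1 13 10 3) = (0 5 4 9)(1 13 10 3) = [5, 13, 2, 1, 9, 4, 6, 7, 8, 0, 3, 11, 12, 10]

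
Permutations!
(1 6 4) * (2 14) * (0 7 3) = [7, 6, 14, 0, 1, 5, 4, 3, 8, 9, 10, 11, 12, 13, 2] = (0 7 3)(1 6 4)(2 14)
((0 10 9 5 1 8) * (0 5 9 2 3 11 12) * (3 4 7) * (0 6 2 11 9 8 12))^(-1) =(0 11 10)(1 5 8 9 3 7 4 2 6 12)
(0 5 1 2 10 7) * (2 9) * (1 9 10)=(0 5 9 2 1 10 7)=[5, 10, 1, 3, 4, 9, 6, 0, 8, 2, 7]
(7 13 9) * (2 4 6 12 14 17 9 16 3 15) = (2 4 6 12 14 17 9 7 13 16 3 15) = [0, 1, 4, 15, 6, 5, 12, 13, 8, 7, 10, 11, 14, 16, 17, 2, 3, 9]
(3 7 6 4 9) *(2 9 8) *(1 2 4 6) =(1 2 9 3 7)(4 8) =[0, 2, 9, 7, 8, 5, 6, 1, 4, 3]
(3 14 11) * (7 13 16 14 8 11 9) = (3 8 11)(7 13 16 14 9) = [0, 1, 2, 8, 4, 5, 6, 13, 11, 7, 10, 3, 12, 16, 9, 15, 14]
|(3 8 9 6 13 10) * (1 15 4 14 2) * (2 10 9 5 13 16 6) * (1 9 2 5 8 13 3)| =|(1 15 4 14 10)(2 9 5 3 13)(6 16)| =10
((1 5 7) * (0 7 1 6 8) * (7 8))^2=(8)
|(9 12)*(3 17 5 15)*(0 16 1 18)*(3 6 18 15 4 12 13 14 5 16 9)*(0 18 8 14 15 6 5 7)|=|(18)(0 9 13 15 5 4 12 3 17 16 1 6 8 14 7)|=15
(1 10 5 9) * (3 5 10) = [0, 3, 2, 5, 4, 9, 6, 7, 8, 1, 10] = (10)(1 3 5 9)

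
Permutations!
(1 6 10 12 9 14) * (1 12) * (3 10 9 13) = (1 6 9 14 12 13 3 10) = [0, 6, 2, 10, 4, 5, 9, 7, 8, 14, 1, 11, 13, 3, 12]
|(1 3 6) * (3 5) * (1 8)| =5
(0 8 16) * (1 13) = (0 8 16)(1 13) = [8, 13, 2, 3, 4, 5, 6, 7, 16, 9, 10, 11, 12, 1, 14, 15, 0]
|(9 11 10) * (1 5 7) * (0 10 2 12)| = |(0 10 9 11 2 12)(1 5 7)| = 6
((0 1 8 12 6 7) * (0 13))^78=(0 1 8 12 6 7 13)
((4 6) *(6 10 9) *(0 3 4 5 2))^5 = ((0 3 4 10 9 6 5 2))^5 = (0 6 4 2 9 3 5 10)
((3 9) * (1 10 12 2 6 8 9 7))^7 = (1 3 8 2 10 7 9 6 12)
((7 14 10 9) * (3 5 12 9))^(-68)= (3 12 7 10 5 9 14)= ((3 5 12 9 7 14 10))^(-68)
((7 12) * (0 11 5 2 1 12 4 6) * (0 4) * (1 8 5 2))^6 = (0 12 5 2)(1 8 11 7)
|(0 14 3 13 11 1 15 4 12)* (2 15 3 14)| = |(0 2 15 4 12)(1 3 13 11)| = 20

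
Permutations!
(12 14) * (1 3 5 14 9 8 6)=[0, 3, 2, 5, 4, 14, 1, 7, 6, 8, 10, 11, 9, 13, 12]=(1 3 5 14 12 9 8 6)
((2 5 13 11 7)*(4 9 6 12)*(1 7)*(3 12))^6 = ((1 7 2 5 13 11)(3 12 4 9 6))^6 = (13)(3 12 4 9 6)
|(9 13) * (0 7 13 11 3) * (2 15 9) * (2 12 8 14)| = |(0 7 13 12 8 14 2 15 9 11 3)| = 11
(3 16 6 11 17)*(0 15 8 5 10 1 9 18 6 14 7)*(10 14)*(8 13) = (0 15 13 8 5 14 7)(1 9 18 6 11 17 3 16 10) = [15, 9, 2, 16, 4, 14, 11, 0, 5, 18, 1, 17, 12, 8, 7, 13, 10, 3, 6]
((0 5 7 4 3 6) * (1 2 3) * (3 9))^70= (0 3 2 4 5 6 9 1 7)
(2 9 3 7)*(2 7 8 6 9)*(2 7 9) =(2 7 9 3 8 6) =[0, 1, 7, 8, 4, 5, 2, 9, 6, 3]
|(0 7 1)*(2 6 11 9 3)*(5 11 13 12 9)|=6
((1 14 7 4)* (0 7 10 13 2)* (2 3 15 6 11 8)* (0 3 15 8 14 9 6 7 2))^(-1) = (0 8 3 2)(1 4 7 15 13 10 14 11 6 9)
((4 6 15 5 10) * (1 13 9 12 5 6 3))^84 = (15)(1 5)(3 12)(4 9)(10 13)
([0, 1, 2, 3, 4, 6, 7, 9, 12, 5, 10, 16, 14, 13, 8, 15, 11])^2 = [0, 1, 2, 3, 4, 7, 9, 5, 14, 6, 10, 11, 8, 13, 12, 15, 16]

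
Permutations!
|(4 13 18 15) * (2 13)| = 5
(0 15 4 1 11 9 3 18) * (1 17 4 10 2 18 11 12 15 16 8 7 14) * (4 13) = (0 16 8 7 14 1 12 15 10 2 18)(3 11 9)(4 17 13) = [16, 12, 18, 11, 17, 5, 6, 14, 7, 3, 2, 9, 15, 4, 1, 10, 8, 13, 0]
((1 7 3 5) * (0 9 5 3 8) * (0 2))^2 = ((0 9 5 1 7 8 2))^2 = (0 5 7 2 9 1 8)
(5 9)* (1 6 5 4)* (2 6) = (1 2 6 5 9 4) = [0, 2, 6, 3, 1, 9, 5, 7, 8, 4]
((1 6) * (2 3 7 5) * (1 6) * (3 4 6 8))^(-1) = (2 5 7 3 8 6 4) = ((2 4 6 8 3 7 5))^(-1)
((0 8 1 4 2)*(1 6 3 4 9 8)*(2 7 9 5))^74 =(0 5)(1 2)(3 7 8)(4 9 6)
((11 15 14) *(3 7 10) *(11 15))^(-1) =(3 10 7)(14 15)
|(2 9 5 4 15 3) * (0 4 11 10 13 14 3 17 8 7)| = |(0 4 15 17 8 7)(2 9 5 11 10 13 14 3)| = 24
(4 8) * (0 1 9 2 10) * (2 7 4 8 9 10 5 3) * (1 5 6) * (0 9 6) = (0 5 3 2)(1 10 9 7 4 6) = [5, 10, 0, 2, 6, 3, 1, 4, 8, 7, 9]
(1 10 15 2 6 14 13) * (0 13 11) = (0 13 1 10 15 2 6 14 11) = [13, 10, 6, 3, 4, 5, 14, 7, 8, 9, 15, 0, 12, 1, 11, 2]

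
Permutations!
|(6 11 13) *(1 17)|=6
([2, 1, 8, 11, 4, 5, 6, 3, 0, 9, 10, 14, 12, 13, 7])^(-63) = (3 11 14 7)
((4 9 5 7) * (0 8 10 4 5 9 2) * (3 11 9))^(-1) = (0 2 4 10 8)(3 9 11)(5 7)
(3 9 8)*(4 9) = (3 4 9 8) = [0, 1, 2, 4, 9, 5, 6, 7, 3, 8]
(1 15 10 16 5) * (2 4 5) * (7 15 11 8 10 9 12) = [0, 11, 4, 3, 5, 1, 6, 15, 10, 12, 16, 8, 7, 13, 14, 9, 2] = (1 11 8 10 16 2 4 5)(7 15 9 12)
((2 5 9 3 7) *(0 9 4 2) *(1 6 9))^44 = (0 6 3)(1 9 7)(2 4 5)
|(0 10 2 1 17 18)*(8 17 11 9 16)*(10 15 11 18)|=|(0 15 11 9 16 8 17 10 2 1 18)|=11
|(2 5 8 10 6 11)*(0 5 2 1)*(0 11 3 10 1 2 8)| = 12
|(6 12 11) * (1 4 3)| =3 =|(1 4 3)(6 12 11)|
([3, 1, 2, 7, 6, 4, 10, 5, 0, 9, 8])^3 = (0 5 10 3 4 8 7 6)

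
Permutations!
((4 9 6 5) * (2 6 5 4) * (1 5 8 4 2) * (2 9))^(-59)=(1 5)(2 6 9 8 4)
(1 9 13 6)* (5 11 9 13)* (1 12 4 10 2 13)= (2 13 6 12 4 10)(5 11 9)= [0, 1, 13, 3, 10, 11, 12, 7, 8, 5, 2, 9, 4, 6]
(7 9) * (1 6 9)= (1 6 9 7)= [0, 6, 2, 3, 4, 5, 9, 1, 8, 7]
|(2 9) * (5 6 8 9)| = |(2 5 6 8 9)| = 5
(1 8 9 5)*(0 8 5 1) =(0 8 9 1 5) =[8, 5, 2, 3, 4, 0, 6, 7, 9, 1]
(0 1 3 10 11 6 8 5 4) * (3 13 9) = (0 1 13 9 3 10 11 6 8 5 4) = [1, 13, 2, 10, 0, 4, 8, 7, 5, 3, 11, 6, 12, 9]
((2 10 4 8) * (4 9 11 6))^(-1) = ((2 10 9 11 6 4 8))^(-1) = (2 8 4 6 11 9 10)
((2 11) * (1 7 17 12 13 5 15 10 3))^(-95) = ((1 7 17 12 13 5 15 10 3)(2 11))^(-95) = (1 13 3 12 10 17 15 7 5)(2 11)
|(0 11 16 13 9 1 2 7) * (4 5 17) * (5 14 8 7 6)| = 14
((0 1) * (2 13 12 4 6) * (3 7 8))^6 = ((0 1)(2 13 12 4 6)(3 7 8))^6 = (2 13 12 4 6)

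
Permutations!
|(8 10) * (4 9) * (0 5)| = 2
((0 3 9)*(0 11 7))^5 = ((0 3 9 11 7))^5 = (11)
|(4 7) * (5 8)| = |(4 7)(5 8)| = 2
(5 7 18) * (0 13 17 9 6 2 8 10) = [13, 1, 8, 3, 4, 7, 2, 18, 10, 6, 0, 11, 12, 17, 14, 15, 16, 9, 5] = (0 13 17 9 6 2 8 10)(5 7 18)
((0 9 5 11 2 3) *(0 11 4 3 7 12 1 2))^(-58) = (0 5 3)(1 7)(2 12)(4 11 9)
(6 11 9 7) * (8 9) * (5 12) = (5 12)(6 11 8 9 7) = [0, 1, 2, 3, 4, 12, 11, 6, 9, 7, 10, 8, 5]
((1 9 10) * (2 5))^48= (10)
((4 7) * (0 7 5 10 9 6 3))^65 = (0 7 4 5 10 9 6 3)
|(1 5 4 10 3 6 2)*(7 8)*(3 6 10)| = 14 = |(1 5 4 3 10 6 2)(7 8)|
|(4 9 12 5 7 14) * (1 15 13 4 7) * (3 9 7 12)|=|(1 15 13 4 7 14 12 5)(3 9)|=8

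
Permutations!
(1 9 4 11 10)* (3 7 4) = [0, 9, 2, 7, 11, 5, 6, 4, 8, 3, 1, 10] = (1 9 3 7 4 11 10)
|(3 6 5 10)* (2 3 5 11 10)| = 6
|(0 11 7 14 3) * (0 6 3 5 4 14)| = 6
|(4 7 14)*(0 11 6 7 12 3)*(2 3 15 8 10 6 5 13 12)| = 14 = |(0 11 5 13 12 15 8 10 6 7 14 4 2 3)|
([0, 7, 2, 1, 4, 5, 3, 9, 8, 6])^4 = [0, 3, 2, 6, 4, 5, 9, 1, 8, 7]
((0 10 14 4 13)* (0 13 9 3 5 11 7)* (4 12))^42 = (0 14 4 3 11)(5 7 10 12 9)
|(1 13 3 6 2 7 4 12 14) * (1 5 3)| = 8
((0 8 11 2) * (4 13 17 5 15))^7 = ((0 8 11 2)(4 13 17 5 15))^7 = (0 2 11 8)(4 17 15 13 5)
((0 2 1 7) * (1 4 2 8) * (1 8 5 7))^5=((8)(0 5 7)(2 4))^5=(8)(0 7 5)(2 4)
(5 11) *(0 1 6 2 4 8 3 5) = (0 1 6 2 4 8 3 5 11) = [1, 6, 4, 5, 8, 11, 2, 7, 3, 9, 10, 0]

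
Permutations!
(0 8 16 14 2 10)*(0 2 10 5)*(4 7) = (0 8 16 14 10 2 5)(4 7) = [8, 1, 5, 3, 7, 0, 6, 4, 16, 9, 2, 11, 12, 13, 10, 15, 14]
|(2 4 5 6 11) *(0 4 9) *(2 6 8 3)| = 14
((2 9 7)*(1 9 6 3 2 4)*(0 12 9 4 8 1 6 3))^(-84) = (0 8)(1 12)(4 9)(6 7)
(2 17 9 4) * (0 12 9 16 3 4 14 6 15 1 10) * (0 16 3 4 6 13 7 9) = (0 12)(1 10 16 4 2 17 3 6 15)(7 9 14 13) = [12, 10, 17, 6, 2, 5, 15, 9, 8, 14, 16, 11, 0, 7, 13, 1, 4, 3]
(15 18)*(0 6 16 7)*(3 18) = (0 6 16 7)(3 18 15) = [6, 1, 2, 18, 4, 5, 16, 0, 8, 9, 10, 11, 12, 13, 14, 3, 7, 17, 15]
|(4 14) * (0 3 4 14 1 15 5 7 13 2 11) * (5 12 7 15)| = 11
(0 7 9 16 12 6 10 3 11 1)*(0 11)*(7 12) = (0 12 6 10 3)(1 11)(7 9 16) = [12, 11, 2, 0, 4, 5, 10, 9, 8, 16, 3, 1, 6, 13, 14, 15, 7]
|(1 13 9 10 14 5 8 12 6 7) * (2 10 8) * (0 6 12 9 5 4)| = 10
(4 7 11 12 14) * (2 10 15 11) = (2 10 15 11 12 14 4 7) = [0, 1, 10, 3, 7, 5, 6, 2, 8, 9, 15, 12, 14, 13, 4, 11]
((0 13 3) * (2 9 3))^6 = (0 13 2 9 3)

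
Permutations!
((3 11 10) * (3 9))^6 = ((3 11 10 9))^6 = (3 10)(9 11)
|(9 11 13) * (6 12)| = 6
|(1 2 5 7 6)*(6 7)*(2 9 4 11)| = 7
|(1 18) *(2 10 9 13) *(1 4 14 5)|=|(1 18 4 14 5)(2 10 9 13)|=20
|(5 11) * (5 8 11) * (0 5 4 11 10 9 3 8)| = |(0 5 4 11)(3 8 10 9)| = 4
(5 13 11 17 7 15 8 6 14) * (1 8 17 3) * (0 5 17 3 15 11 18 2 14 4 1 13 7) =(0 5 7 11 15 3 13 18 2 14 17)(1 8 6 4) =[5, 8, 14, 13, 1, 7, 4, 11, 6, 9, 10, 15, 12, 18, 17, 3, 16, 0, 2]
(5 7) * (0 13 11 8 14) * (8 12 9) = (0 13 11 12 9 8 14)(5 7) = [13, 1, 2, 3, 4, 7, 6, 5, 14, 8, 10, 12, 9, 11, 0]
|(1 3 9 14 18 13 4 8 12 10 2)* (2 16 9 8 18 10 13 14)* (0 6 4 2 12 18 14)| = |(0 6 4 14 10 16 9 12 13 2 1 3 8 18)| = 14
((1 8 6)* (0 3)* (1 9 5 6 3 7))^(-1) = (0 3 8 1 7)(5 9 6)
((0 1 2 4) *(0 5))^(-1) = ((0 1 2 4 5))^(-1) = (0 5 4 2 1)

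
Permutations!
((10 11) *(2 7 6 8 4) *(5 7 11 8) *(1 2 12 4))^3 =(1 10 2 8 11)(4 12)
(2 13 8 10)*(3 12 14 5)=(2 13 8 10)(3 12 14 5)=[0, 1, 13, 12, 4, 3, 6, 7, 10, 9, 2, 11, 14, 8, 5]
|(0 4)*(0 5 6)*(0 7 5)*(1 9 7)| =|(0 4)(1 9 7 5 6)| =10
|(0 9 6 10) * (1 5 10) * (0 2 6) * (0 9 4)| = 10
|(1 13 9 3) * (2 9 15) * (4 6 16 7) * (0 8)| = |(0 8)(1 13 15 2 9 3)(4 6 16 7)| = 12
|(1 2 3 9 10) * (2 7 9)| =4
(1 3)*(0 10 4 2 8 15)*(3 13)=(0 10 4 2 8 15)(1 13 3)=[10, 13, 8, 1, 2, 5, 6, 7, 15, 9, 4, 11, 12, 3, 14, 0]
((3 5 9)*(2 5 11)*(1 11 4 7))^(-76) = (1 9)(2 4)(3 11)(5 7)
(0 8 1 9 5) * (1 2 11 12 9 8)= [1, 8, 11, 3, 4, 0, 6, 7, 2, 5, 10, 12, 9]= (0 1 8 2 11 12 9 5)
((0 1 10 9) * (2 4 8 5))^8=((0 1 10 9)(2 4 8 5))^8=(10)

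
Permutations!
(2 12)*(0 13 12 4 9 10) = (0 13 12 2 4 9 10) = [13, 1, 4, 3, 9, 5, 6, 7, 8, 10, 0, 11, 2, 12]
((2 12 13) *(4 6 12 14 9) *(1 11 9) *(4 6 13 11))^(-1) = ((1 4 13 2 14)(6 12 11 9))^(-1) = (1 14 2 13 4)(6 9 11 12)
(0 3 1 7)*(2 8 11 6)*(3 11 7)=(0 11 6 2 8 7)(1 3)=[11, 3, 8, 1, 4, 5, 2, 0, 7, 9, 10, 6]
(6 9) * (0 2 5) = (0 2 5)(6 9) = [2, 1, 5, 3, 4, 0, 9, 7, 8, 6]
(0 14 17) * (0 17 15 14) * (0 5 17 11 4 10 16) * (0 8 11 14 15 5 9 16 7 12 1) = (0 9 16 8 11 4 10 7 12 1)(5 17 14) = [9, 0, 2, 3, 10, 17, 6, 12, 11, 16, 7, 4, 1, 13, 5, 15, 8, 14]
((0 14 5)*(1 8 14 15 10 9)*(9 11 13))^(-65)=(0 9)(1 15)(5 13)(8 10)(11 14)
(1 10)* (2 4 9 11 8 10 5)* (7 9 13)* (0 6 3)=[6, 5, 4, 0, 13, 2, 3, 9, 10, 11, 1, 8, 12, 7]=(0 6 3)(1 5 2 4 13 7 9 11 8 10)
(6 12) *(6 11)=(6 12 11)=[0, 1, 2, 3, 4, 5, 12, 7, 8, 9, 10, 6, 11]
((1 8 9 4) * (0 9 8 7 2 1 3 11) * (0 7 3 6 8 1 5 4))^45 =(11)(0 9)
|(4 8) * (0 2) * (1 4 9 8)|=2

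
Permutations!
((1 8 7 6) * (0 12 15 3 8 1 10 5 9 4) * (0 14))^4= (0 8 5)(3 10 14)(4 15 6)(7 9 12)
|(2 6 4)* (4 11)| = 4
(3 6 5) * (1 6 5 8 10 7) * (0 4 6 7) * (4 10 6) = (0 10)(1 7)(3 5)(6 8) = [10, 7, 2, 5, 4, 3, 8, 1, 6, 9, 0]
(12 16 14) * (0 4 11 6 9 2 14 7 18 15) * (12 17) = [4, 1, 14, 3, 11, 5, 9, 18, 8, 2, 10, 6, 16, 13, 17, 0, 7, 12, 15] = (0 4 11 6 9 2 14 17 12 16 7 18 15)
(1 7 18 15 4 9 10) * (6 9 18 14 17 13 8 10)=(1 7 14 17 13 8 10)(4 18 15)(6 9)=[0, 7, 2, 3, 18, 5, 9, 14, 10, 6, 1, 11, 12, 8, 17, 4, 16, 13, 15]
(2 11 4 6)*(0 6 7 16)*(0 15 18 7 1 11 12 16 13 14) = [6, 11, 12, 3, 1, 5, 2, 13, 8, 9, 10, 4, 16, 14, 0, 18, 15, 17, 7] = (0 6 2 12 16 15 18 7 13 14)(1 11 4)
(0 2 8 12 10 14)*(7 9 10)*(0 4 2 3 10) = (0 3 10 14 4 2 8 12 7 9) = [3, 1, 8, 10, 2, 5, 6, 9, 12, 0, 14, 11, 7, 13, 4]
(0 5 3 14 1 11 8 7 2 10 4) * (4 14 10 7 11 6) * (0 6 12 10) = (0 5 3)(1 12 10 14)(2 7)(4 6)(8 11) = [5, 12, 7, 0, 6, 3, 4, 2, 11, 9, 14, 8, 10, 13, 1]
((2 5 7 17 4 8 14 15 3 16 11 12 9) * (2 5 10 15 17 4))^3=((2 10 15 3 16 11 12 9 5 7 4 8 14 17))^3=(2 3 12 7 14 10 16 9 4 17 15 11 5 8)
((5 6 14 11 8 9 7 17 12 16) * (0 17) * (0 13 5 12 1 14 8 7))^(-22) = ((0 17 1 14 11 7 13 5 6 8 9)(12 16))^(-22) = (17)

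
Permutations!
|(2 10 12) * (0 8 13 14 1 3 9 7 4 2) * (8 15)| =13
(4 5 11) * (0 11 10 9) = (0 11 4 5 10 9) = [11, 1, 2, 3, 5, 10, 6, 7, 8, 0, 9, 4]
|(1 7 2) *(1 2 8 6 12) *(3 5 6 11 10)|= |(1 7 8 11 10 3 5 6 12)|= 9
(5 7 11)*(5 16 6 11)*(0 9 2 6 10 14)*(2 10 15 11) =(0 9 10 14)(2 6)(5 7)(11 16 15) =[9, 1, 6, 3, 4, 7, 2, 5, 8, 10, 14, 16, 12, 13, 0, 11, 15]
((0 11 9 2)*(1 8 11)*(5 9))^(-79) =(0 9 11 1 2 5 8)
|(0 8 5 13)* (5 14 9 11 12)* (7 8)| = |(0 7 8 14 9 11 12 5 13)| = 9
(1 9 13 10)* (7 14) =(1 9 13 10)(7 14) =[0, 9, 2, 3, 4, 5, 6, 14, 8, 13, 1, 11, 12, 10, 7]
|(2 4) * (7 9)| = 2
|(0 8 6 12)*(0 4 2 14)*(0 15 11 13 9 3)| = |(0 8 6 12 4 2 14 15 11 13 9 3)| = 12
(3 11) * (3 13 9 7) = [0, 1, 2, 11, 4, 5, 6, 3, 8, 7, 10, 13, 12, 9] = (3 11 13 9 7)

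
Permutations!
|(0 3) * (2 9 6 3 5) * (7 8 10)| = |(0 5 2 9 6 3)(7 8 10)| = 6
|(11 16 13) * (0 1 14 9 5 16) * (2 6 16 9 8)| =|(0 1 14 8 2 6 16 13 11)(5 9)| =18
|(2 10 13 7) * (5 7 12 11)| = 7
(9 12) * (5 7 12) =(5 7 12 9) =[0, 1, 2, 3, 4, 7, 6, 12, 8, 5, 10, 11, 9]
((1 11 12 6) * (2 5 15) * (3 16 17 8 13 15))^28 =(2 17)(3 13)(5 8)(15 16)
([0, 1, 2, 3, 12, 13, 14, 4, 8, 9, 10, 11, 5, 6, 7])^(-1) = [0, 1, 2, 3, 7, 12, 13, 14, 8, 9, 10, 11, 4, 5, 6]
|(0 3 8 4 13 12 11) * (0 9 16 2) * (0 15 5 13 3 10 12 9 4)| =|(0 10 12 11 4 3 8)(2 15 5 13 9 16)| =42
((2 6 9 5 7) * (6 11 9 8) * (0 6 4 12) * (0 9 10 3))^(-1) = ((0 6 8 4 12 9 5 7 2 11 10 3))^(-1) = (0 3 10 11 2 7 5 9 12 4 8 6)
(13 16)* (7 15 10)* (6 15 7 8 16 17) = (6 15 10 8 16 13 17) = [0, 1, 2, 3, 4, 5, 15, 7, 16, 9, 8, 11, 12, 17, 14, 10, 13, 6]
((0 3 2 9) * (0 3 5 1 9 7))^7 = (9)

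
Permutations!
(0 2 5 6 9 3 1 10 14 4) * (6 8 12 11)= [2, 10, 5, 1, 0, 8, 9, 7, 12, 3, 14, 6, 11, 13, 4]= (0 2 5 8 12 11 6 9 3 1 10 14 4)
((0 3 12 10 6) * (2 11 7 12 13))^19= (0 3 13 2 11 7 12 10 6)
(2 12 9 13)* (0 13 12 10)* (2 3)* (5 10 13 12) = (0 12 9 5 10)(2 13 3) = [12, 1, 13, 2, 4, 10, 6, 7, 8, 5, 0, 11, 9, 3]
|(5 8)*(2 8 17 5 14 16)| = |(2 8 14 16)(5 17)| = 4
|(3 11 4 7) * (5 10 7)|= 6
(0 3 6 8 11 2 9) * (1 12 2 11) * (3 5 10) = (0 5 10 3 6 8 1 12 2 9) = [5, 12, 9, 6, 4, 10, 8, 7, 1, 0, 3, 11, 2]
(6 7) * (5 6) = (5 6 7) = [0, 1, 2, 3, 4, 6, 7, 5]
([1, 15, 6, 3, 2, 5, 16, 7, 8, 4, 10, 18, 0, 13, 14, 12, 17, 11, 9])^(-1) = (0 12 15 1)(2 4 9 18 11 17 16 6)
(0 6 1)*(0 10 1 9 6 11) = [11, 10, 2, 3, 4, 5, 9, 7, 8, 6, 1, 0] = (0 11)(1 10)(6 9)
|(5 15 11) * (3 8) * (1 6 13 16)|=12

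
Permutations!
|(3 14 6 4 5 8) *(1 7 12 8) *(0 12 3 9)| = 28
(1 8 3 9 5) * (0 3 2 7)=(0 3 9 5 1 8 2 7)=[3, 8, 7, 9, 4, 1, 6, 0, 2, 5]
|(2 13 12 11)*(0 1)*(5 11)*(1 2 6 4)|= |(0 2 13 12 5 11 6 4 1)|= 9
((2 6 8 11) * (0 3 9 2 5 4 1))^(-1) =((0 3 9 2 6 8 11 5 4 1))^(-1) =(0 1 4 5 11 8 6 2 9 3)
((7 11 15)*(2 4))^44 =(7 15 11)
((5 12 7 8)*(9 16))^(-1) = ((5 12 7 8)(9 16))^(-1) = (5 8 7 12)(9 16)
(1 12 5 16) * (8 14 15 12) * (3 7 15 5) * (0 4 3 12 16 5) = [4, 8, 2, 7, 3, 5, 6, 15, 14, 9, 10, 11, 12, 13, 0, 16, 1] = (0 4 3 7 15 16 1 8 14)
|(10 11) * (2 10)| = |(2 10 11)| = 3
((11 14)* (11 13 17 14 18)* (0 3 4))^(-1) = (0 4 3)(11 18)(13 14 17)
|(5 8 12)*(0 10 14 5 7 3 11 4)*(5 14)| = 9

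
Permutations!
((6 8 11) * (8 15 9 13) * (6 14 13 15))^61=((8 11 14 13)(9 15))^61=(8 11 14 13)(9 15)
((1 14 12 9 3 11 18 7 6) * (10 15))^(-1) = ((1 14 12 9 3 11 18 7 6)(10 15))^(-1) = (1 6 7 18 11 3 9 12 14)(10 15)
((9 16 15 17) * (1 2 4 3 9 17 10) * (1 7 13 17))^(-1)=((1 2 4 3 9 16 15 10 7 13 17))^(-1)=(1 17 13 7 10 15 16 9 3 4 2)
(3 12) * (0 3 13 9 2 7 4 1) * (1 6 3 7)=[7, 0, 1, 12, 6, 5, 3, 4, 8, 2, 10, 11, 13, 9]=(0 7 4 6 3 12 13 9 2 1)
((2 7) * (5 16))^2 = ((2 7)(5 16))^2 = (16)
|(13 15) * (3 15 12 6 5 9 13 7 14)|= |(3 15 7 14)(5 9 13 12 6)|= 20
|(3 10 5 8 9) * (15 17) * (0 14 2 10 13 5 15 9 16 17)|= |(0 14 2 10 15)(3 13 5 8 16 17 9)|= 35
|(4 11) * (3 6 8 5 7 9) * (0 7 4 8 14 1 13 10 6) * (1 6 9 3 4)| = |(0 7 3)(1 13 10 9 4 11 8 5)(6 14)| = 24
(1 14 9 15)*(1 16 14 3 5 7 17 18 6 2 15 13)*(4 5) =(1 3 4 5 7 17 18 6 2 15 16 14 9 13) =[0, 3, 15, 4, 5, 7, 2, 17, 8, 13, 10, 11, 12, 1, 9, 16, 14, 18, 6]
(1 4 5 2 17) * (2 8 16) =(1 4 5 8 16 2 17) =[0, 4, 17, 3, 5, 8, 6, 7, 16, 9, 10, 11, 12, 13, 14, 15, 2, 1]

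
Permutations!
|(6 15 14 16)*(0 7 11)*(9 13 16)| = |(0 7 11)(6 15 14 9 13 16)| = 6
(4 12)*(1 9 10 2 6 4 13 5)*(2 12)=(1 9 10 12 13 5)(2 6 4)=[0, 9, 6, 3, 2, 1, 4, 7, 8, 10, 12, 11, 13, 5]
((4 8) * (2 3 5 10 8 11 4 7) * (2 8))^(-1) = ((2 3 5 10)(4 11)(7 8))^(-1) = (2 10 5 3)(4 11)(7 8)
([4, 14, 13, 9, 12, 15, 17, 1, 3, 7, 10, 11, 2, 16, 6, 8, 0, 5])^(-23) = (0 4 12 2 13 16)(1 3 5 14 9 15 6 7 8 17)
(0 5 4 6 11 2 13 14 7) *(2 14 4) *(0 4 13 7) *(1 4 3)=[5, 4, 7, 1, 6, 2, 11, 3, 8, 9, 10, 14, 12, 13, 0]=(0 5 2 7 3 1 4 6 11 14)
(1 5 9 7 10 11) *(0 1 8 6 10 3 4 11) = (0 1 5 9 7 3 4 11 8 6 10) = [1, 5, 2, 4, 11, 9, 10, 3, 6, 7, 0, 8]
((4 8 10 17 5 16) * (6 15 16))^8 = ((4 8 10 17 5 6 15 16))^8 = (17)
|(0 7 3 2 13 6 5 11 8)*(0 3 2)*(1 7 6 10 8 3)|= |(0 6 5 11 3)(1 7 2 13 10 8)|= 30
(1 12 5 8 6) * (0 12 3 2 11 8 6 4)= (0 12 5 6 1 3 2 11 8 4)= [12, 3, 11, 2, 0, 6, 1, 7, 4, 9, 10, 8, 5]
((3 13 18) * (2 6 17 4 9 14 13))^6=((2 6 17 4 9 14 13 18 3))^6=(2 13 4)(3 14 17)(6 18 9)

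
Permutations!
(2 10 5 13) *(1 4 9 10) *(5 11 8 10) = (1 4 9 5 13 2)(8 10 11) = [0, 4, 1, 3, 9, 13, 6, 7, 10, 5, 11, 8, 12, 2]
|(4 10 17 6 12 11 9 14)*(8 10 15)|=10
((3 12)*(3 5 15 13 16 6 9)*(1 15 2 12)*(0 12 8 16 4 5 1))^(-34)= ((0 12 1 15 13 4 5 2 8 16 6 9 3))^(-34)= (0 4 6 1 2 3 13 16 12 5 9 15 8)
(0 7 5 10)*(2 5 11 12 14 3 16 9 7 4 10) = (0 4 10)(2 5)(3 16 9 7 11 12 14) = [4, 1, 5, 16, 10, 2, 6, 11, 8, 7, 0, 12, 14, 13, 3, 15, 9]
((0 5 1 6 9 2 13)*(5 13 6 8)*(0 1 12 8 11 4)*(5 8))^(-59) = ((0 13 1 11 4)(2 6 9)(5 12))^(-59) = (0 13 1 11 4)(2 6 9)(5 12)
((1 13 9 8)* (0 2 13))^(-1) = ((0 2 13 9 8 1))^(-1) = (0 1 8 9 13 2)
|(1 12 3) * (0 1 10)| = |(0 1 12 3 10)| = 5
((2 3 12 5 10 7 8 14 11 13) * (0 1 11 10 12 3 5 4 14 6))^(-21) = ((0 1 11 13 2 5 12 4 14 10 7 8 6))^(-21) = (0 5 7 11 4 6 2 10 1 12 8 13 14)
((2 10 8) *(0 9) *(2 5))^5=(0 9)(2 10 8 5)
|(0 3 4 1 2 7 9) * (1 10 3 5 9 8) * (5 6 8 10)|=|(0 6 8 1 2 7 10 3 4 5 9)|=11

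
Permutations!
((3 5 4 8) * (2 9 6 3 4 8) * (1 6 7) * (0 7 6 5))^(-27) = (0 5 2 3 1 4 6 7 8 9) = ((0 7 1 5 8 4 2 9 6 3))^(-27)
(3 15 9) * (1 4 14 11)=(1 4 14 11)(3 15 9)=[0, 4, 2, 15, 14, 5, 6, 7, 8, 3, 10, 1, 12, 13, 11, 9]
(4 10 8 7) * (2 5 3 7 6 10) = (2 5 3 7 4)(6 10 8) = [0, 1, 5, 7, 2, 3, 10, 4, 6, 9, 8]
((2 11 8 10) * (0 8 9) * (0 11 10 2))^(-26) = ((0 8 2 10)(9 11))^(-26) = (11)(0 2)(8 10)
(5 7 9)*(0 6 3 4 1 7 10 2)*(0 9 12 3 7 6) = (1 6 7 12 3 4)(2 9 5 10) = [0, 6, 9, 4, 1, 10, 7, 12, 8, 5, 2, 11, 3]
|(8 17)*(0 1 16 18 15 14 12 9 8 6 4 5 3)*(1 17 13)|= 18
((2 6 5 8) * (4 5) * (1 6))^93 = (1 5)(2 4)(6 8)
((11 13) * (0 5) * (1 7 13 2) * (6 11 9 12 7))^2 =(1 11)(2 6)(7 9)(12 13)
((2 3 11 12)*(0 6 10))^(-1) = ((0 6 10)(2 3 11 12))^(-1) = (0 10 6)(2 12 11 3)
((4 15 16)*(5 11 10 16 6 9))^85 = ((4 15 6 9 5 11 10 16))^85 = (4 11 6 16 5 15 10 9)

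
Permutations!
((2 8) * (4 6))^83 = ((2 8)(4 6))^83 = (2 8)(4 6)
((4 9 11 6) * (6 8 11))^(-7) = (4 6 9)(8 11) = ((4 9 6)(8 11))^(-7)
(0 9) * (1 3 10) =(0 9)(1 3 10) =[9, 3, 2, 10, 4, 5, 6, 7, 8, 0, 1]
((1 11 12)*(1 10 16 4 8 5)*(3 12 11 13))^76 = ((1 13 3 12 10 16 4 8 5))^76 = (1 10 5 12 8 3 4 13 16)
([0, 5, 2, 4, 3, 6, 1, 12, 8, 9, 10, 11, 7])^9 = (3 4)(7 12)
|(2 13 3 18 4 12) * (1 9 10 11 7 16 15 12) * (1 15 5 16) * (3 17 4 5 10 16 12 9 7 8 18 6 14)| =|(1 7)(2 13 17 4 15 9 16 10 11 8 18 5 12)(3 6 14)| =78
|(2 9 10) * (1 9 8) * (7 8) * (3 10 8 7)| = 3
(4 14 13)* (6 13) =(4 14 6 13) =[0, 1, 2, 3, 14, 5, 13, 7, 8, 9, 10, 11, 12, 4, 6]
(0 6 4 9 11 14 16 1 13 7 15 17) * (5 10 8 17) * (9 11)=(0 6 4 11 14 16 1 13 7 15 5 10 8 17)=[6, 13, 2, 3, 11, 10, 4, 15, 17, 9, 8, 14, 12, 7, 16, 5, 1, 0]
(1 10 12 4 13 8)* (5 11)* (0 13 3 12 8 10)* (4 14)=[13, 0, 2, 12, 3, 11, 6, 7, 1, 9, 8, 5, 14, 10, 4]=(0 13 10 8 1)(3 12 14 4)(5 11)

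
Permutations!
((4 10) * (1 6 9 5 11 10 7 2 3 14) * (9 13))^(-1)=(1 14 3 2 7 4 10 11 5 9 13 6)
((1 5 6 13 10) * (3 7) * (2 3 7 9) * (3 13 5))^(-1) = (1 10 13 2 9 3)(5 6) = ((1 3 9 2 13 10)(5 6))^(-1)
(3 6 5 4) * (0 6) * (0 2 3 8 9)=(0 6 5 4 8 9)(2 3)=[6, 1, 3, 2, 8, 4, 5, 7, 9, 0]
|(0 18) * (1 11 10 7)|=|(0 18)(1 11 10 7)|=4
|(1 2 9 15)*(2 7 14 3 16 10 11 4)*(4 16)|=24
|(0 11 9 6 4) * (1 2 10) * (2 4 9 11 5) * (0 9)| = |(11)(0 5 2 10 1 4 9 6)| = 8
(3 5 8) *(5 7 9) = (3 7 9 5 8) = [0, 1, 2, 7, 4, 8, 6, 9, 3, 5]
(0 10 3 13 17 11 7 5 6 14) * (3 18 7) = (0 10 18 7 5 6 14)(3 13 17 11) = [10, 1, 2, 13, 4, 6, 14, 5, 8, 9, 18, 3, 12, 17, 0, 15, 16, 11, 7]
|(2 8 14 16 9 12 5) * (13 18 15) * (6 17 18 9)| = 12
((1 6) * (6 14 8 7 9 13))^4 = ((1 14 8 7 9 13 6))^4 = (1 9 14 13 8 6 7)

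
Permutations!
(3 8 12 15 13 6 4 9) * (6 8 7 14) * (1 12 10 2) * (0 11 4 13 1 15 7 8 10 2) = [11, 12, 15, 8, 9, 5, 13, 14, 2, 3, 0, 4, 7, 10, 6, 1] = (0 11 4 9 3 8 2 15 1 12 7 14 6 13 10)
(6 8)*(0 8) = (0 8 6) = [8, 1, 2, 3, 4, 5, 0, 7, 6]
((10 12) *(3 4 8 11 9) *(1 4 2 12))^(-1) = ((1 4 8 11 9 3 2 12 10))^(-1) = (1 10 12 2 3 9 11 8 4)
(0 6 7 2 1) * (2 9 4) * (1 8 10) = (0 6 7 9 4 2 8 10 1) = [6, 0, 8, 3, 2, 5, 7, 9, 10, 4, 1]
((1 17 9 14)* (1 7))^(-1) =((1 17 9 14 7))^(-1) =(1 7 14 9 17)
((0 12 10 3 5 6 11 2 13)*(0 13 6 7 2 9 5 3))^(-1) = ((13)(0 12 10)(2 6 11 9 5 7))^(-1) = (13)(0 10 12)(2 7 5 9 11 6)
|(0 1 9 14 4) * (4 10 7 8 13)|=9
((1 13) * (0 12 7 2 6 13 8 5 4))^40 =((0 12 7 2 6 13 1 8 5 4))^40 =(13)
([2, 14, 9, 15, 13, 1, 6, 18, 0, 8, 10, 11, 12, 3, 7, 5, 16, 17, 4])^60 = [0, 3, 2, 18, 14, 13, 6, 5, 8, 9, 10, 11, 12, 7, 15, 4, 16, 17, 1]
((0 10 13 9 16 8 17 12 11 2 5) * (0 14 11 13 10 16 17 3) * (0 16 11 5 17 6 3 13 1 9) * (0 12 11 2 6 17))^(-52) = (1 13 16 6 17)(3 11 9 12 8)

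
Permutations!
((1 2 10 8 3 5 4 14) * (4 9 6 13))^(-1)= (1 14 4 13 6 9 5 3 8 10 2)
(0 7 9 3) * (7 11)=(0 11 7 9 3)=[11, 1, 2, 0, 4, 5, 6, 9, 8, 3, 10, 7]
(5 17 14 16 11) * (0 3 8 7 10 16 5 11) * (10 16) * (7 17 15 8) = (0 3 7 16)(5 15 8 17 14) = [3, 1, 2, 7, 4, 15, 6, 16, 17, 9, 10, 11, 12, 13, 5, 8, 0, 14]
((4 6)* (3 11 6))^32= ((3 11 6 4))^32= (11)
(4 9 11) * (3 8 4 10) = (3 8 4 9 11 10) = [0, 1, 2, 8, 9, 5, 6, 7, 4, 11, 3, 10]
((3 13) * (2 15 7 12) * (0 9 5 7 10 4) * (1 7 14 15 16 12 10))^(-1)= ((0 9 5 14 15 1 7 10 4)(2 16 12)(3 13))^(-1)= (0 4 10 7 1 15 14 5 9)(2 12 16)(3 13)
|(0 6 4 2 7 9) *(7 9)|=5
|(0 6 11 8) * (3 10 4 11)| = |(0 6 3 10 4 11 8)| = 7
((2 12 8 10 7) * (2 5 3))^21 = ((2 12 8 10 7 5 3))^21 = (12)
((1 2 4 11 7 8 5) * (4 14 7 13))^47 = ((1 2 14 7 8 5)(4 11 13))^47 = (1 5 8 7 14 2)(4 13 11)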